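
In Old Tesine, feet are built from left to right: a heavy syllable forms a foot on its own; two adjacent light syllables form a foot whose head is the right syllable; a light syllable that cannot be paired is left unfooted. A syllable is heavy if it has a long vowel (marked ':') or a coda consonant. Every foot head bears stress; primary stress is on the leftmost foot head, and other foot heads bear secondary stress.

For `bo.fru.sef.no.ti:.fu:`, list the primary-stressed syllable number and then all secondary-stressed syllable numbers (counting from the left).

Weights: 1 bo L, 2 fru L, 3 sef H, 4 no L, 5 ti: H, 6 fu: H.
Parse left to right (heavy = foot alone; LL = one foot; stranded L unfooted): (bo.ˈfru) (ˈsef) no (ˈti:) (ˈfu:).
Foot heads: 2, 3, 5, 6.
Primary stress on the leftmost head = syllable 2.
Secondary stress on 3, 5, 6: bo.ˈfru.ˌsef.no.ˌti:.ˌfu:.

primary 2, secondary 3, 5, 6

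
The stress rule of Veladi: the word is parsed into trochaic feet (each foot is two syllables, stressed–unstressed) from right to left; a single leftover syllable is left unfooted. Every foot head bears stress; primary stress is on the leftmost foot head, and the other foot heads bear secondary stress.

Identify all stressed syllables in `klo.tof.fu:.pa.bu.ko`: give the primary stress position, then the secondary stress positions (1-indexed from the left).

primary 1, secondary 3, 5

Parse right to left into trochaic (ˈσσ) feet: (ˈklo.tof) (ˈfu:.pa) (ˈbu.ko).
Foot heads (stressed positions): 1, 3, 5.
End Rule Leftmost: primary stress on the leftmost head = syllable 1.
Secondary stress on 3, 5: ˈklo.tof.ˌfu:.pa.ˌbu.ko.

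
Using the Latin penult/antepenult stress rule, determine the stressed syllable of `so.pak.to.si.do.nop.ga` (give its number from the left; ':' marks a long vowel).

Classical Latin: stress the penult if heavy (long vowel or closed), else the antepenult.
Weights: 5 do L, 6 nop H, 7 ga L.
The penult (syllable 6, nop) is heavy, so it takes stress.
Stress on syllable 6: so.pak.to.si.do.ˈnop.ga.

6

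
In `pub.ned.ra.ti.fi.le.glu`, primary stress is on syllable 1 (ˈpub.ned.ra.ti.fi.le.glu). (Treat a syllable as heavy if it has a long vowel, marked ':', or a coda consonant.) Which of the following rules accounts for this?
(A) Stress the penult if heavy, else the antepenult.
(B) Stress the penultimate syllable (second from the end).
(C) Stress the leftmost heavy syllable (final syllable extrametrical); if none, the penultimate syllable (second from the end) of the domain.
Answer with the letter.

Rule A → syllable 5 (observed: 1).
Rule B → syllable 6 (observed: 1).
Rule C → syllable 1 ✓.

C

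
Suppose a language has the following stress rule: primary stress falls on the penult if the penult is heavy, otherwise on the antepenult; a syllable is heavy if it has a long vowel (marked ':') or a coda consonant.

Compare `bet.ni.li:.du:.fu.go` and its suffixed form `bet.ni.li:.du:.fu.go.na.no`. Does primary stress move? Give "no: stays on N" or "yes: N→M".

yes: 4→6

Base `bet.ni.li:.du:.fu.go` (6 syllables):
  Weights: 4 du: H, 5 fu L, 6 go L.
  The penult (syllable 5, fu) is light, so stress falls on the antepenult (syllable 4, du:).
  → primary stress on syllable 4.
Suffixed `bet.ni.li:.du:.fu.go.na.no` (8 syllables):
  Weights: 6 go L, 7 na L, 8 no L.
  The penult (syllable 7, na) is light, so stress falls on the antepenult (syllable 6, go).
  → primary stress on syllable 6.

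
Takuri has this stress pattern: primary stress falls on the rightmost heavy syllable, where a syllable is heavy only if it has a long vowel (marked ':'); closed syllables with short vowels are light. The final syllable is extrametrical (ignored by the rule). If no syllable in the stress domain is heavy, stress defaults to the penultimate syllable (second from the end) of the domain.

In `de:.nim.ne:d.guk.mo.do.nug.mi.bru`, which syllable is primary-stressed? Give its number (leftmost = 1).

3

The final syllable (9, bru) is extrametrical; the stress domain is syllables 1–8.
Weights: 1 de: H, 2 nim L, 3 ne:d H, 4 guk L, 5 mo L, 6 do L, 7 nug L, 8 mi L.
Heavy syllables in the domain: 1, 3. The rightmost is syllable 3 (ne:d).
Primary stress: syllable 3 → de:.nim.ˈne:d.guk.mo.do.nug.mi.bru.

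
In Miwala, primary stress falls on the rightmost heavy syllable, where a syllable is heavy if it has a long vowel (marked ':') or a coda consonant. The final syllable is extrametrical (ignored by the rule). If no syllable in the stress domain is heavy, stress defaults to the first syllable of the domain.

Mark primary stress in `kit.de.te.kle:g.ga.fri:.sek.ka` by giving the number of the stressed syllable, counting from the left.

7

The final syllable (8, ka) is extrametrical; the stress domain is syllables 1–7.
Weights: 1 kit H, 2 de L, 3 te L, 4 kle:g H, 5 ga L, 6 fri: H, 7 sek H.
Heavy syllables in the domain: 1, 4, 6, 7. The rightmost is syllable 7 (sek).
Primary stress: syllable 7 → kit.de.te.kle:g.ga.fri:.ˈsek.ka.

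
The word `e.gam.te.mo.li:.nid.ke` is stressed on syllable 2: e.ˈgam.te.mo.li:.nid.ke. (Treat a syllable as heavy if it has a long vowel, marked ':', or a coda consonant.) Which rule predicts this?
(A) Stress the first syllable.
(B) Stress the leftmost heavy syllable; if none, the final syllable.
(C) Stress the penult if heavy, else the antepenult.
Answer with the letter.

Rule A → syllable 1 (observed: 2).
Rule B → syllable 2 ✓.
Rule C → syllable 6 (observed: 2).

B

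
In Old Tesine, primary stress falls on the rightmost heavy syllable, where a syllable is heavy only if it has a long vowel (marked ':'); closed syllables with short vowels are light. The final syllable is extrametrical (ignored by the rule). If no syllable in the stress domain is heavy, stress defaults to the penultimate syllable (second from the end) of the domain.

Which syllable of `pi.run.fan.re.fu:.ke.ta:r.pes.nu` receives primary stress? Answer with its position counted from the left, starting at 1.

7

The final syllable (9, nu) is extrametrical; the stress domain is syllables 1–8.
Weights: 1 pi L, 2 run L, 3 fan L, 4 re L, 5 fu: H, 6 ke L, 7 ta:r H, 8 pes L.
Heavy syllables in the domain: 5, 7. The rightmost is syllable 7 (ta:r).
Primary stress: syllable 7 → pi.run.fan.re.fu:.ke.ˈta:r.pes.nu.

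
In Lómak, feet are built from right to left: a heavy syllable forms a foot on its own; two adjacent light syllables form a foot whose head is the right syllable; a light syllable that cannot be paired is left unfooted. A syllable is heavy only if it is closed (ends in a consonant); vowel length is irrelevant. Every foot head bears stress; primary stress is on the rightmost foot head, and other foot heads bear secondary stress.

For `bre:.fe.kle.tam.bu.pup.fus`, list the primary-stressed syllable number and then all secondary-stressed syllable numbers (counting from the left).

Weights: 1 bre: L, 2 fe L, 3 kle L, 4 tam H, 5 bu L, 6 pup H, 7 fus H.
Parse right to left (heavy = foot alone; LL = one foot; stranded L unfooted): bre: (fe.ˈkle) (ˈtam) bu (ˈpup) (ˈfus).
Foot heads: 3, 4, 6, 7.
Primary stress on the rightmost head = syllable 7.
Secondary stress on 3, 4, 6: bre:.fe.ˌkle.ˌtam.bu.ˌpup.ˈfus.

primary 7, secondary 3, 4, 6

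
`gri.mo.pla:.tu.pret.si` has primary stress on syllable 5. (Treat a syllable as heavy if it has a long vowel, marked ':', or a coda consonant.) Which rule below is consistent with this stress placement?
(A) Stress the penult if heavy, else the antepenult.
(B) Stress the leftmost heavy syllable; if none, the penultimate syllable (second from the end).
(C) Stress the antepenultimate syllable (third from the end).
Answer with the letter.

Rule A → syllable 5 ✓.
Rule B → syllable 3 (observed: 5).
Rule C → syllable 4 (observed: 5).

A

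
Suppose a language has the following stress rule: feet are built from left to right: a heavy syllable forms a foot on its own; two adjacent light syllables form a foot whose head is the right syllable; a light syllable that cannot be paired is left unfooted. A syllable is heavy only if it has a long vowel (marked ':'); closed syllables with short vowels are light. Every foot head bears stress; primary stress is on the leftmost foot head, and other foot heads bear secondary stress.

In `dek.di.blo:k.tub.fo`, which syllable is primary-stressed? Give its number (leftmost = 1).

2

Weights: 1 dek L, 2 di L, 3 blo:k H, 4 tub L, 5 fo L.
Parse left to right (heavy = foot alone; LL = one foot; stranded L unfooted): (dek.ˈdi) (ˈblo:k) (tub.ˈfo).
Foot heads: 2, 3, 5.
Primary stress on the leftmost head = syllable 2.
Primary stress: syllable 2 → dek.ˈdi.blo:k.tub.fo.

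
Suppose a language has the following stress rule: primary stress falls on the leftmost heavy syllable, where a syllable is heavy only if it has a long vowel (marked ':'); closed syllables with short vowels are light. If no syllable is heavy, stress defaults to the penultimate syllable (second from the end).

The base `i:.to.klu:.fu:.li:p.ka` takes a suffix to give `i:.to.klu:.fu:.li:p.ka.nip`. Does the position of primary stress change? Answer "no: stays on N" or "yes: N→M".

no: stays on 1

Base `i:.to.klu:.fu:.li:p.ka` (6 syllables):
  Weights: 1 i: H, 2 to L, 3 klu: H, 4 fu: H, 5 li:p H, 6 ka L.
  Heavy syllables in the domain: 1, 3, 4, 5. The leftmost is syllable 1 (i:).
  → primary stress on syllable 1.
Suffixed `i:.to.klu:.fu:.li:p.ka.nip` (7 syllables):
  Weights: 1 i: H, 2 to L, 3 klu: H, 4 fu: H, 5 li:p H, 6 ka L, 7 nip L.
  Heavy syllables in the domain: 1, 3, 4, 5. The leftmost is syllable 1 (i:).
  → primary stress on syllable 1.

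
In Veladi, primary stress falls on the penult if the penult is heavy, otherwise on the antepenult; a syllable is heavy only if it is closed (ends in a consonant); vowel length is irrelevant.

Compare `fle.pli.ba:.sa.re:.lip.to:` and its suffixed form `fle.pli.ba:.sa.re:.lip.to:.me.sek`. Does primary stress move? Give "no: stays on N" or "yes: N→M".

yes: 6→7

Base `fle.pli.ba:.sa.re:.lip.to:` (7 syllables):
  Weights: 5 re: L, 6 lip H, 7 to: L.
  The penult (syllable 6, lip) is heavy, so it takes stress.
  → primary stress on syllable 6.
Suffixed `fle.pli.ba:.sa.re:.lip.to:.me.sek` (9 syllables):
  Weights: 7 to: L, 8 me L, 9 sek H.
  The penult (syllable 8, me) is light, so stress falls on the antepenult (syllable 7, to:).
  → primary stress on syllable 7.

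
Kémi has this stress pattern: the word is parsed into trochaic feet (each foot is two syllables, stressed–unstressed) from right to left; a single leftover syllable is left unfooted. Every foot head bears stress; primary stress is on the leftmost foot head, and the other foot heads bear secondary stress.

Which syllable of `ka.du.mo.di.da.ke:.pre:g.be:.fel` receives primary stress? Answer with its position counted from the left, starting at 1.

2

Parse right to left into trochaic (ˈσσ) feet: ka (ˈdu.mo) (ˈdi.da) (ˈke:.pre:g) (ˈbe:.fel). Syllable 1 is left unfooted.
Foot heads (stressed positions): 2, 4, 6, 8.
End Rule Leftmost: primary stress on the leftmost head = syllable 2.
Primary stress: syllable 2 → ka.ˈdu.mo.di.da.ke:.pre:g.be:.fel.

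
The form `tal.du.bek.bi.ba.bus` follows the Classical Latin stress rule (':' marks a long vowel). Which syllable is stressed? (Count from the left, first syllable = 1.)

4

Classical Latin: stress the penult if heavy (long vowel or closed), else the antepenult.
Weights: 4 bi L, 5 ba L, 6 bus H.
The penult (syllable 5, ba) is light, so stress falls on the antepenult (syllable 4, bi).
Stress on syllable 4: tal.du.bek.ˈbi.ba.bus.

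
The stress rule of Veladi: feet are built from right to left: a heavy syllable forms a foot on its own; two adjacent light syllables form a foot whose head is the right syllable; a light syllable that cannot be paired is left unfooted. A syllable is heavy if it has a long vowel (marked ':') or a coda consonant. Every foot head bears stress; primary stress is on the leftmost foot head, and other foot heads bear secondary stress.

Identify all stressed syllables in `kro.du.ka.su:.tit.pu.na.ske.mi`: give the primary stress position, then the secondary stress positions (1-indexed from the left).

Weights: 1 kro L, 2 du L, 3 ka L, 4 su: H, 5 tit H, 6 pu L, 7 na L, 8 ske L, 9 mi L.
Parse right to left (heavy = foot alone; LL = one foot; stranded L unfooted): kro (du.ˈka) (ˈsu:) (ˈtit) (pu.ˈna) (ske.ˈmi).
Foot heads: 3, 4, 5, 7, 9.
Primary stress on the leftmost head = syllable 3.
Secondary stress on 4, 5, 7, 9: kro.du.ˈka.ˌsu:.ˌtit.pu.ˌna.ske.ˌmi.

primary 3, secondary 4, 5, 7, 9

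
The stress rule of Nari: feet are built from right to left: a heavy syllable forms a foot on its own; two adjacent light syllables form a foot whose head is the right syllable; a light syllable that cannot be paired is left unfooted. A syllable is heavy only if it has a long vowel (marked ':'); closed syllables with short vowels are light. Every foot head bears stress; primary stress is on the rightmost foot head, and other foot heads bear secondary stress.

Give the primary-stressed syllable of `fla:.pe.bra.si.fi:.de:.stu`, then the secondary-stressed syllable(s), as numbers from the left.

Weights: 1 fla: H, 2 pe L, 3 bra L, 4 si L, 5 fi: H, 6 de: H, 7 stu L.
Parse right to left (heavy = foot alone; LL = one foot; stranded L unfooted): (ˈfla:) pe (bra.ˈsi) (ˈfi:) (ˈde:) stu.
Foot heads: 1, 4, 5, 6.
Primary stress on the rightmost head = syllable 6.
Secondary stress on 1, 4, 5: ˌfla:.pe.bra.ˌsi.ˌfi:.ˈde:.stu.

primary 6, secondary 1, 4, 5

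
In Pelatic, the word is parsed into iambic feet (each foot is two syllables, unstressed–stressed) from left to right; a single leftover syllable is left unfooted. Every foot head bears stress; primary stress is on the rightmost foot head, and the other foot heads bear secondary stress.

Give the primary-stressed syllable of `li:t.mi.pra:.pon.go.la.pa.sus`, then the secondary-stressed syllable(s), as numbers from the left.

Parse left to right into iambic (σˈσ) feet: (li:t.ˈmi) (pra:.ˈpon) (go.ˈla) (pa.ˈsus).
Foot heads (stressed positions): 2, 4, 6, 8.
End Rule Rightmost: primary stress on the rightmost head = syllable 8.
Secondary stress on 2, 4, 6: li:t.ˌmi.pra:.ˌpon.go.ˌla.pa.ˈsus.

primary 8, secondary 2, 4, 6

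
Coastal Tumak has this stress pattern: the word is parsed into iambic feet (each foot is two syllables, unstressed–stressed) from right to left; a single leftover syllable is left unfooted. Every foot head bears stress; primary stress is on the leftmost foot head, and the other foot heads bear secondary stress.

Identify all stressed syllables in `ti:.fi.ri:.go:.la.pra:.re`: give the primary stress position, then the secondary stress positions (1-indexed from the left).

primary 3, secondary 5, 7

Parse right to left into iambic (σˈσ) feet: ti: (fi.ˈri:) (go:.ˈla) (pra:.ˈre). Syllable 1 is left unfooted.
Foot heads (stressed positions): 3, 5, 7.
End Rule Leftmost: primary stress on the leftmost head = syllable 3.
Secondary stress on 5, 7: ti:.fi.ˈri:.go:.ˌla.pra:.ˌre.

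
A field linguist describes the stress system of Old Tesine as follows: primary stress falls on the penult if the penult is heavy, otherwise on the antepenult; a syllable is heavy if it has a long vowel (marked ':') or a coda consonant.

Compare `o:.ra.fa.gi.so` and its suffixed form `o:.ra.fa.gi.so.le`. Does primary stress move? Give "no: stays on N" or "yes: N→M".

Base `o:.ra.fa.gi.so` (5 syllables):
  Weights: 3 fa L, 4 gi L, 5 so L.
  The penult (syllable 4, gi) is light, so stress falls on the antepenult (syllable 3, fa).
  → primary stress on syllable 3.
Suffixed `o:.ra.fa.gi.so.le` (6 syllables):
  Weights: 4 gi L, 5 so L, 6 le L.
  The penult (syllable 5, so) is light, so stress falls on the antepenult (syllable 4, gi).
  → primary stress on syllable 4.

yes: 3→4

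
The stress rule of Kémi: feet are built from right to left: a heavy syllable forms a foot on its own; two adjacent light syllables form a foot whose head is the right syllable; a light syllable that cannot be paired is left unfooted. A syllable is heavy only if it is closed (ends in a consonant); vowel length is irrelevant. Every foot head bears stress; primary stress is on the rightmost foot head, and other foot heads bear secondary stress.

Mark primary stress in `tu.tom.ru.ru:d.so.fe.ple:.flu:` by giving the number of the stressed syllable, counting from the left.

Weights: 1 tu L, 2 tom H, 3 ru L, 4 ru:d H, 5 so L, 6 fe L, 7 ple: L, 8 flu: L.
Parse right to left (heavy = foot alone; LL = one foot; stranded L unfooted): tu (ˈtom) ru (ˈru:d) (so.ˈfe) (ple:.ˈflu:).
Foot heads: 2, 4, 6, 8.
Primary stress on the rightmost head = syllable 8.
Primary stress: syllable 8 → tu.tom.ru.ru:d.so.fe.ple:.ˈflu:.

8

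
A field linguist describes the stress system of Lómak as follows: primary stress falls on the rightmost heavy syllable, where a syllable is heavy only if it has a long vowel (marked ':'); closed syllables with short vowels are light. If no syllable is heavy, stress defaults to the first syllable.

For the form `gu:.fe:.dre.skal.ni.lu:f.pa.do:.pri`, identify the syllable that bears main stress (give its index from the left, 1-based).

8

Weights: 1 gu: H, 2 fe: H, 3 dre L, 4 skal L, 5 ni L, 6 lu:f H, 7 pa L, 8 do: H, 9 pri L.
Heavy syllables in the domain: 1, 2, 6, 8. The rightmost is syllable 8 (do:).
Primary stress: syllable 8 → gu:.fe:.dre.skal.ni.lu:f.pa.ˈdo:.pri.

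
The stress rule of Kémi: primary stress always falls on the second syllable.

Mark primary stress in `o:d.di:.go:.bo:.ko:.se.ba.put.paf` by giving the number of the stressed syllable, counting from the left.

The word has 9 syllables; the second syllable is syllable 2 (di:).
Primary stress: syllable 2 → o:d.ˈdi:.go:.bo:.ko:.se.ba.put.paf.

2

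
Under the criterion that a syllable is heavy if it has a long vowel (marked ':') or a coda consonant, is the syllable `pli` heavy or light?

light

`pli`: short vowel, open (no coda). Short vowel, open → light.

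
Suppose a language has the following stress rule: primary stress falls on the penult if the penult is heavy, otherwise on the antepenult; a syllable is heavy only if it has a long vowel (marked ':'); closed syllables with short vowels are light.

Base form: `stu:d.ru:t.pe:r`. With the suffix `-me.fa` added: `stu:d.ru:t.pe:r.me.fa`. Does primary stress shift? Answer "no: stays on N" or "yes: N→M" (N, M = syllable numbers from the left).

Base `stu:d.ru:t.pe:r` (3 syllables):
  Weights: 1 stu:d H, 2 ru:t H, 3 pe:r H.
  The penult (syllable 2, ru:t) is heavy, so it takes stress.
  → primary stress on syllable 2.
Suffixed `stu:d.ru:t.pe:r.me.fa` (5 syllables):
  Weights: 3 pe:r H, 4 me L, 5 fa L.
  The penult (syllable 4, me) is light, so stress falls on the antepenult (syllable 3, pe:r).
  → primary stress on syllable 3.

yes: 2→3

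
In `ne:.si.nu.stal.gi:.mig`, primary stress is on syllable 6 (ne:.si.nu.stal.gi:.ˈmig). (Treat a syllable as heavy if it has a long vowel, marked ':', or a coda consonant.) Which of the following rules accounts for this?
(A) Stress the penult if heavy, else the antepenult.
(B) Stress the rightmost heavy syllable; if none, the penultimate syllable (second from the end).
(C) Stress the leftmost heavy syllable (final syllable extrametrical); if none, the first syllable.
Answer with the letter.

B

Rule A → syllable 5 (observed: 6).
Rule B → syllable 6 ✓.
Rule C → syllable 1 (observed: 6).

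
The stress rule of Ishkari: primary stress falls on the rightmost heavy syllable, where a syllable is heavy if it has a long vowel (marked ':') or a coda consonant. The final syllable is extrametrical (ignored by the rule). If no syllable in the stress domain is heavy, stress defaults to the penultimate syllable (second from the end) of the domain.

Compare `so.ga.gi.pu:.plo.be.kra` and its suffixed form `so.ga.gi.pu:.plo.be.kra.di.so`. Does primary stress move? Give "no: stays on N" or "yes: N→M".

no: stays on 4

Base `so.ga.gi.pu:.plo.be.kra` (7 syllables):
  The final syllable (7, kra) is extrametrical; the stress domain is syllables 1–6.
  Weights: 1 so L, 2 ga L, 3 gi L, 4 pu: H, 5 plo L, 6 be L.
  Heavy syllables in the domain: 4. The rightmost is syllable 4 (pu:).
  → primary stress on syllable 4.
Suffixed `so.ga.gi.pu:.plo.be.kra.di.so` (9 syllables):
  The final syllable (9, so) is extrametrical; the stress domain is syllables 1–8.
  Weights: 1 so L, 2 ga L, 3 gi L, 4 pu: H, 5 plo L, 6 be L, 7 kra L, 8 di L.
  Heavy syllables in the domain: 4. The rightmost is syllable 4 (pu:).
  → primary stress on syllable 4.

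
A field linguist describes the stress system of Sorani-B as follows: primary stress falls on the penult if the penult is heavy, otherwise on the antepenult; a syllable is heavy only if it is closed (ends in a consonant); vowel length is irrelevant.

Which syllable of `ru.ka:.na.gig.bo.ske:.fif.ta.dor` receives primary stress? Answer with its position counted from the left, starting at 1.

7

Weights: 7 fif H, 8 ta L, 9 dor H.
The penult (syllable 8, ta) is light, so stress falls on the antepenult (syllable 7, fif).
Primary stress: syllable 7 → ru.ka:.na.gig.bo.ske:.ˈfif.ta.dor.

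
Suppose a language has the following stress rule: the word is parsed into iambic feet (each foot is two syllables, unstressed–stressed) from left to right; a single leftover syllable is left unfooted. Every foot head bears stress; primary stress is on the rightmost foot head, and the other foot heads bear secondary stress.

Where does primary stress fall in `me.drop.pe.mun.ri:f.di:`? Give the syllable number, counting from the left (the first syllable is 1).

6

Parse left to right into iambic (σˈσ) feet: (me.ˈdrop) (pe.ˈmun) (ri:f.ˈdi:).
Foot heads (stressed positions): 2, 4, 6.
End Rule Rightmost: primary stress on the rightmost head = syllable 6.
Primary stress: syllable 6 → me.drop.pe.mun.ri:f.ˈdi:.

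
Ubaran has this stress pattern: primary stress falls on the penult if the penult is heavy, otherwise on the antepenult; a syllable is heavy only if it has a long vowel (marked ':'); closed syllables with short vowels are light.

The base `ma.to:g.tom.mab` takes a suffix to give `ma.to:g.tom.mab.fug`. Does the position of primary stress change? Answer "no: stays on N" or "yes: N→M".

Base `ma.to:g.tom.mab` (4 syllables):
  Weights: 2 to:g H, 3 tom L, 4 mab L.
  The penult (syllable 3, tom) is light, so stress falls on the antepenult (syllable 2, to:g).
  → primary stress on syllable 2.
Suffixed `ma.to:g.tom.mab.fug` (5 syllables):
  Weights: 3 tom L, 4 mab L, 5 fug L.
  The penult (syllable 4, mab) is light, so stress falls on the antepenult (syllable 3, tom).
  → primary stress on syllable 3.

yes: 2→3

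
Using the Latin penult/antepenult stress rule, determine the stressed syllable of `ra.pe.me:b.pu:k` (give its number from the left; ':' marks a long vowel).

Classical Latin: stress the penult if heavy (long vowel or closed), else the antepenult.
Weights: 2 pe L, 3 me:b H, 4 pu:k H.
The penult (syllable 3, me:b) is heavy, so it takes stress.
Stress on syllable 3: ra.pe.ˈme:b.pu:k.

3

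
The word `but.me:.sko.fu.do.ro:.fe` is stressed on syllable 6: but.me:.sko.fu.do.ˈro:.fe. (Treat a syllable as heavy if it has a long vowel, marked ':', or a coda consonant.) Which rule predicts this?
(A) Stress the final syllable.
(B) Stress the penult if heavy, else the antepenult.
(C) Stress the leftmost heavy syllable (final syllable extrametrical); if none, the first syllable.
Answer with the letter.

B

Rule A → syllable 7 (observed: 6).
Rule B → syllable 6 ✓.
Rule C → syllable 1 (observed: 6).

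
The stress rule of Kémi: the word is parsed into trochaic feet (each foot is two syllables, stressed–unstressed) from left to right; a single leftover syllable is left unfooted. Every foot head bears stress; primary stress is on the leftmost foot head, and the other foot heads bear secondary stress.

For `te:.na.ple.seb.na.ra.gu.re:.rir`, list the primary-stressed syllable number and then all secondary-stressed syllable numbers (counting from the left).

Parse left to right into trochaic (ˈσσ) feet: (ˈte:.na) (ˈple.seb) (ˈna.ra) (ˈgu.re:) rir. Syllable 9 is left unfooted.
Foot heads (stressed positions): 1, 3, 5, 7.
End Rule Leftmost: primary stress on the leftmost head = syllable 1.
Secondary stress on 3, 5, 7: ˈte:.na.ˌple.seb.ˌna.ra.ˌgu.re:.rir.

primary 1, secondary 3, 5, 7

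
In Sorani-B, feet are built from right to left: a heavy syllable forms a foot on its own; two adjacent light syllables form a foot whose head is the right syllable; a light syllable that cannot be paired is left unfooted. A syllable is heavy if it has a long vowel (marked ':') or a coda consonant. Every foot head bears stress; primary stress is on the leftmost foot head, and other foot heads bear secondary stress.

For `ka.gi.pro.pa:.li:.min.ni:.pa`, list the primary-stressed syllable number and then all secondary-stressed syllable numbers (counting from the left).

primary 3, secondary 4, 5, 6, 7

Weights: 1 ka L, 2 gi L, 3 pro L, 4 pa: H, 5 li: H, 6 min H, 7 ni: H, 8 pa L.
Parse right to left (heavy = foot alone; LL = one foot; stranded L unfooted): ka (gi.ˈpro) (ˈpa:) (ˈli:) (ˈmin) (ˈni:) pa.
Foot heads: 3, 4, 5, 6, 7.
Primary stress on the leftmost head = syllable 3.
Secondary stress on 4, 5, 6, 7: ka.gi.ˈpro.ˌpa:.ˌli:.ˌmin.ˌni:.pa.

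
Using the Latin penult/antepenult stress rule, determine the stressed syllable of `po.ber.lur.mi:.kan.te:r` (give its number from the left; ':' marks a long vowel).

Classical Latin: stress the penult if heavy (long vowel or closed), else the antepenult.
Weights: 4 mi: H, 5 kan H, 6 te:r H.
The penult (syllable 5, kan) is heavy, so it takes stress.
Stress on syllable 5: po.ber.lur.mi:.ˈkan.te:r.

5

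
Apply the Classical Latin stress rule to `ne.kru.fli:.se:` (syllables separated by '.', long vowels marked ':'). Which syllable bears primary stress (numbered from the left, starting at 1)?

Classical Latin: stress the penult if heavy (long vowel or closed), else the antepenult.
Weights: 2 kru L, 3 fli: H, 4 se: H.
The penult (syllable 3, fli:) is heavy, so it takes stress.
Stress on syllable 3: ne.kru.ˈfli:.se:.

3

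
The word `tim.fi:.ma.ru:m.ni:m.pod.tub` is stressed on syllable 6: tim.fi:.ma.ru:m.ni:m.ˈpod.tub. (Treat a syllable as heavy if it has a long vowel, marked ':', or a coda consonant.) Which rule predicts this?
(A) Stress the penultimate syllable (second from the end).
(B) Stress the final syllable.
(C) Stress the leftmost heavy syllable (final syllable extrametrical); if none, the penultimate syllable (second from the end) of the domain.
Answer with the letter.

Rule A → syllable 6 ✓.
Rule B → syllable 7 (observed: 6).
Rule C → syllable 1 (observed: 6).

A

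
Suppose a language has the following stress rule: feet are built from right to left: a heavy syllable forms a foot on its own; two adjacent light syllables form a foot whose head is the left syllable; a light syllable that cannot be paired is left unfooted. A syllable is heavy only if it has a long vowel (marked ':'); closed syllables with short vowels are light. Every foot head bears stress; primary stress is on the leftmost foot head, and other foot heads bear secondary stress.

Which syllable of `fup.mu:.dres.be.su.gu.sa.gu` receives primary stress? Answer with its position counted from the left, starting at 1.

Weights: 1 fup L, 2 mu: H, 3 dres L, 4 be L, 5 su L, 6 gu L, 7 sa L, 8 gu L.
Parse right to left (heavy = foot alone; LL = one foot; stranded L unfooted): fup (ˈmu:) (ˈdres.be) (ˈsu.gu) (ˈsa.gu).
Foot heads: 2, 3, 5, 7.
Primary stress on the leftmost head = syllable 2.
Primary stress: syllable 2 → fup.ˈmu:.dres.be.su.gu.sa.gu.

2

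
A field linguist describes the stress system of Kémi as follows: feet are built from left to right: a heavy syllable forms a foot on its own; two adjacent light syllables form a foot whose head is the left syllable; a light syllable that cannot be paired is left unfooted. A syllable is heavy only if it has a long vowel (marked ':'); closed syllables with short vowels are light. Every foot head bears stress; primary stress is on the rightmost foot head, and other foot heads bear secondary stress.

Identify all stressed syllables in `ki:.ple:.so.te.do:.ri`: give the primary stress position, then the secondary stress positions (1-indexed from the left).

primary 5, secondary 1, 2, 3

Weights: 1 ki: H, 2 ple: H, 3 so L, 4 te L, 5 do: H, 6 ri L.
Parse left to right (heavy = foot alone; LL = one foot; stranded L unfooted): (ˈki:) (ˈple:) (ˈso.te) (ˈdo:) ri.
Foot heads: 1, 2, 3, 5.
Primary stress on the rightmost head = syllable 5.
Secondary stress on 1, 2, 3: ˌki:.ˌple:.ˌso.te.ˈdo:.ri.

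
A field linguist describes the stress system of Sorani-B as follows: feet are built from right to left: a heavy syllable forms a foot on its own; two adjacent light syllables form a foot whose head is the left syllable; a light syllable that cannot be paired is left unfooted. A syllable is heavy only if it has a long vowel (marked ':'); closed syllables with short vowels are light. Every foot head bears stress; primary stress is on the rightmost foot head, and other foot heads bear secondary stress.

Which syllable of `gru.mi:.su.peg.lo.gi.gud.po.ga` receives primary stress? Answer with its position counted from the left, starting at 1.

8

Weights: 1 gru L, 2 mi: H, 3 su L, 4 peg L, 5 lo L, 6 gi L, 7 gud L, 8 po L, 9 ga L.
Parse right to left (heavy = foot alone; LL = one foot; stranded L unfooted): gru (ˈmi:) su (ˈpeg.lo) (ˈgi.gud) (ˈpo.ga).
Foot heads: 2, 4, 6, 8.
Primary stress on the rightmost head = syllable 8.
Primary stress: syllable 8 → gru.mi:.su.peg.lo.gi.gud.ˈpo.ga.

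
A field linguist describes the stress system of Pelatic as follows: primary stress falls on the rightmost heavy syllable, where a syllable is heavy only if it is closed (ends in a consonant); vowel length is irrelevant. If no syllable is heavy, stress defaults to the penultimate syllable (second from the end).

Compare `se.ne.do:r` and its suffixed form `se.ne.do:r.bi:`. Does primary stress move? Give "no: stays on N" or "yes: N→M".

no: stays on 3

Base `se.ne.do:r` (3 syllables):
  Weights: 1 se L, 2 ne L, 3 do:r H.
  Heavy syllables in the domain: 3. The rightmost is syllable 3 (do:r).
  → primary stress on syllable 3.
Suffixed `se.ne.do:r.bi:` (4 syllables):
  Weights: 1 se L, 2 ne L, 3 do:r H, 4 bi: L.
  Heavy syllables in the domain: 3. The rightmost is syllable 3 (do:r).
  → primary stress on syllable 3.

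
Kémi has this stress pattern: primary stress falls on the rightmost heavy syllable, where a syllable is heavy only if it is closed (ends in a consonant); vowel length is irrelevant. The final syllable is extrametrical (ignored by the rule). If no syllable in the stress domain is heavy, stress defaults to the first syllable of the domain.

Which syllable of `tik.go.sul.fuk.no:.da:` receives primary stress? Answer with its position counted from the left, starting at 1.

4

The final syllable (6, da:) is extrametrical; the stress domain is syllables 1–5.
Weights: 1 tik H, 2 go L, 3 sul H, 4 fuk H, 5 no: L.
Heavy syllables in the domain: 1, 3, 4. The rightmost is syllable 4 (fuk).
Primary stress: syllable 4 → tik.go.sul.ˈfuk.no:.da:.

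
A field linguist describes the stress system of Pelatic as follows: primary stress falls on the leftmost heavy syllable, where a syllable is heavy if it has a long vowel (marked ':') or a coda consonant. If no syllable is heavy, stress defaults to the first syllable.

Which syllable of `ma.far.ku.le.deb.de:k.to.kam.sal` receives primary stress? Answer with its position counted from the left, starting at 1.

2

Weights: 1 ma L, 2 far H, 3 ku L, 4 le L, 5 deb H, 6 de:k H, 7 to L, 8 kam H, 9 sal H.
Heavy syllables in the domain: 2, 5, 6, 8, 9. The leftmost is syllable 2 (far).
Primary stress: syllable 2 → ma.ˈfar.ku.le.deb.de:k.to.kam.sal.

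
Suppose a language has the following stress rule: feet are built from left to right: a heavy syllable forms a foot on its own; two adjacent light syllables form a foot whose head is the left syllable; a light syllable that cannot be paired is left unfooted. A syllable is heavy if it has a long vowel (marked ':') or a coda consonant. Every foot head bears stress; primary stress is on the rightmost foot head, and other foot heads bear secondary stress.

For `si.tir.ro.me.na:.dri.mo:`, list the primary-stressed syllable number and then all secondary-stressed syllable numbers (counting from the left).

primary 7, secondary 2, 3, 5

Weights: 1 si L, 2 tir H, 3 ro L, 4 me L, 5 na: H, 6 dri L, 7 mo: H.
Parse left to right (heavy = foot alone; LL = one foot; stranded L unfooted): si (ˈtir) (ˈro.me) (ˈna:) dri (ˈmo:).
Foot heads: 2, 3, 5, 7.
Primary stress on the rightmost head = syllable 7.
Secondary stress on 2, 3, 5: si.ˌtir.ˌro.me.ˌna:.dri.ˈmo:.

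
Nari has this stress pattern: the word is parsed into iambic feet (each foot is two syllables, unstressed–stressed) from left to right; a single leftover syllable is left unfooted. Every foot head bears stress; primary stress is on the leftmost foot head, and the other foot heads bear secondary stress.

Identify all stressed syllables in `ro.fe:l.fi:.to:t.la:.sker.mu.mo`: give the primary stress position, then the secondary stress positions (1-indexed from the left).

primary 2, secondary 4, 6, 8

Parse left to right into iambic (σˈσ) feet: (ro.ˈfe:l) (fi:.ˈto:t) (la:.ˈsker) (mu.ˈmo).
Foot heads (stressed positions): 2, 4, 6, 8.
End Rule Leftmost: primary stress on the leftmost head = syllable 2.
Secondary stress on 4, 6, 8: ro.ˈfe:l.fi:.ˌto:t.la:.ˌsker.mu.ˌmo.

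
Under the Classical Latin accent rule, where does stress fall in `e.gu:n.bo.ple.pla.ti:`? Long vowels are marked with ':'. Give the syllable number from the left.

Classical Latin: stress the penult if heavy (long vowel or closed), else the antepenult.
Weights: 4 ple L, 5 pla L, 6 ti: H.
The penult (syllable 5, pla) is light, so stress falls on the antepenult (syllable 4, ple).
Stress on syllable 4: e.gu:n.bo.ˈple.pla.ti:.

4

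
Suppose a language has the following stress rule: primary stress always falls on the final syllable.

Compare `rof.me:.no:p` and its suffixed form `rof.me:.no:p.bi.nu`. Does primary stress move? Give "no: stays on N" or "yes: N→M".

yes: 3→5

Base `rof.me:.no:p` (3 syllables):
  The word has 3 syllables; the final syllable is syllable 3 (no:p).
  → primary stress on syllable 3.
Suffixed `rof.me:.no:p.bi.nu` (5 syllables):
  The word has 5 syllables; the final syllable is syllable 5 (nu).
  → primary stress on syllable 5.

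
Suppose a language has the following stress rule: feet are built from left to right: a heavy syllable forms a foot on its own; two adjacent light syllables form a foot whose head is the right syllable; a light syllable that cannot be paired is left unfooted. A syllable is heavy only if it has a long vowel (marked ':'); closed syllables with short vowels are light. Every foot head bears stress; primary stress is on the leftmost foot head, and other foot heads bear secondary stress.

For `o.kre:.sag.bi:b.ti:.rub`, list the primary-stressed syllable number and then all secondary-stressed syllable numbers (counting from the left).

Weights: 1 o L, 2 kre: H, 3 sag L, 4 bi:b H, 5 ti: H, 6 rub L.
Parse left to right (heavy = foot alone; LL = one foot; stranded L unfooted): o (ˈkre:) sag (ˈbi:b) (ˈti:) rub.
Foot heads: 2, 4, 5.
Primary stress on the leftmost head = syllable 2.
Secondary stress on 4, 5: o.ˈkre:.sag.ˌbi:b.ˌti:.rub.

primary 2, secondary 4, 5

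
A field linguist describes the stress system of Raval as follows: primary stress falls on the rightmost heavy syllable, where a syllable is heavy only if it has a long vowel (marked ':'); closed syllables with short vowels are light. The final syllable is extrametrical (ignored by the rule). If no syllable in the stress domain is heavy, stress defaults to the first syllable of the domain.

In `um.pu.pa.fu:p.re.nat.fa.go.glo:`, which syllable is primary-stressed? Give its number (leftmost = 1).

The final syllable (9, glo:) is extrametrical; the stress domain is syllables 1–8.
Weights: 1 um L, 2 pu L, 3 pa L, 4 fu:p H, 5 re L, 6 nat L, 7 fa L, 8 go L.
Heavy syllables in the domain: 4. The rightmost is syllable 4 (fu:p).
Primary stress: syllable 4 → um.pu.pa.ˈfu:p.re.nat.fa.go.glo:.

4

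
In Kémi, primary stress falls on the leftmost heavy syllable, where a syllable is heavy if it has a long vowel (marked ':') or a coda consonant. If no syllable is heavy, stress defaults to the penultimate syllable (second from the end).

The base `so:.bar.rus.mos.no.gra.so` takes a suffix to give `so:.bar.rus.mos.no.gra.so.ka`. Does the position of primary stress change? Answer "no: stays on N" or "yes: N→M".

no: stays on 1

Base `so:.bar.rus.mos.no.gra.so` (7 syllables):
  Weights: 1 so: H, 2 bar H, 3 rus H, 4 mos H, 5 no L, 6 gra L, 7 so L.
  Heavy syllables in the domain: 1, 2, 3, 4. The leftmost is syllable 1 (so:).
  → primary stress on syllable 1.
Suffixed `so:.bar.rus.mos.no.gra.so.ka` (8 syllables):
  Weights: 1 so: H, 2 bar H, 3 rus H, 4 mos H, 5 no L, 6 gra L, 7 so L, 8 ka L.
  Heavy syllables in the domain: 1, 2, 3, 4. The leftmost is syllable 1 (so:).
  → primary stress on syllable 1.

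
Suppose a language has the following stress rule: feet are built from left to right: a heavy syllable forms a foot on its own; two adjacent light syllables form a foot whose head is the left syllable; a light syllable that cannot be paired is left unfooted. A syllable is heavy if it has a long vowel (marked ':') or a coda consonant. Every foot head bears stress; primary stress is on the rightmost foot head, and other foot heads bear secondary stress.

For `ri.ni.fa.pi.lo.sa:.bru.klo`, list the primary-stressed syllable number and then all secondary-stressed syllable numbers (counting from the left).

primary 7, secondary 1, 3, 6

Weights: 1 ri L, 2 ni L, 3 fa L, 4 pi L, 5 lo L, 6 sa: H, 7 bru L, 8 klo L.
Parse left to right (heavy = foot alone; LL = one foot; stranded L unfooted): (ˈri.ni) (ˈfa.pi) lo (ˈsa:) (ˈbru.klo).
Foot heads: 1, 3, 6, 7.
Primary stress on the rightmost head = syllable 7.
Secondary stress on 1, 3, 6: ˌri.ni.ˌfa.pi.lo.ˌsa:.ˈbru.klo.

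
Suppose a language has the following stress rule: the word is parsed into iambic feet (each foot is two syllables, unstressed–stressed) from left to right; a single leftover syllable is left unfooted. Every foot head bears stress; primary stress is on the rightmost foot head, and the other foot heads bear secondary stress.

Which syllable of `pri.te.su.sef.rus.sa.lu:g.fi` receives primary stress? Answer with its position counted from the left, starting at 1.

8

Parse left to right into iambic (σˈσ) feet: (pri.ˈte) (su.ˈsef) (rus.ˈsa) (lu:g.ˈfi).
Foot heads (stressed positions): 2, 4, 6, 8.
End Rule Rightmost: primary stress on the rightmost head = syllable 8.
Primary stress: syllable 8 → pri.te.su.sef.rus.sa.lu:g.ˈfi.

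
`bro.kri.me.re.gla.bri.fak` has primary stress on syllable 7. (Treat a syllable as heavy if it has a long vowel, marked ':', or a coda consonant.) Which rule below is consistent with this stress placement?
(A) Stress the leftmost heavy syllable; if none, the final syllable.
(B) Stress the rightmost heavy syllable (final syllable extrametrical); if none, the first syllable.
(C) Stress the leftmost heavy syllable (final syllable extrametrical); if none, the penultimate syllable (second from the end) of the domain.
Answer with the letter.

Rule A → syllable 7 ✓.
Rule B → syllable 1 (observed: 7).
Rule C → syllable 5 (observed: 7).

A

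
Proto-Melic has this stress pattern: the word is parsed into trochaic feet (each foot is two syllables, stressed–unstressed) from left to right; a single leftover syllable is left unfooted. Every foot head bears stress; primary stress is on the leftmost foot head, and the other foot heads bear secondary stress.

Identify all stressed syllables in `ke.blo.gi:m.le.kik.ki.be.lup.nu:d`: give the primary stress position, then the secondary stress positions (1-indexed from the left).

primary 1, secondary 3, 5, 7

Parse left to right into trochaic (ˈσσ) feet: (ˈke.blo) (ˈgi:m.le) (ˈkik.ki) (ˈbe.lup) nu:d. Syllable 9 is left unfooted.
Foot heads (stressed positions): 1, 3, 5, 7.
End Rule Leftmost: primary stress on the leftmost head = syllable 1.
Secondary stress on 3, 5, 7: ˈke.blo.ˌgi:m.le.ˌkik.ki.ˌbe.lup.nu:d.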